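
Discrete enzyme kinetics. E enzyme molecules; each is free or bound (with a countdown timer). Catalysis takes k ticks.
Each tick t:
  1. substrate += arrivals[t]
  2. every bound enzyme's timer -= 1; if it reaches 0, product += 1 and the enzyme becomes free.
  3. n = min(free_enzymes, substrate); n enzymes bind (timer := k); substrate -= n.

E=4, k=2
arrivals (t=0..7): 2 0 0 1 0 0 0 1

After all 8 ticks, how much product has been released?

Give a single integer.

Answer: 3

Derivation:
t=0: arr=2 -> substrate=0 bound=2 product=0
t=1: arr=0 -> substrate=0 bound=2 product=0
t=2: arr=0 -> substrate=0 bound=0 product=2
t=3: arr=1 -> substrate=0 bound=1 product=2
t=4: arr=0 -> substrate=0 bound=1 product=2
t=5: arr=0 -> substrate=0 bound=0 product=3
t=6: arr=0 -> substrate=0 bound=0 product=3
t=7: arr=1 -> substrate=0 bound=1 product=3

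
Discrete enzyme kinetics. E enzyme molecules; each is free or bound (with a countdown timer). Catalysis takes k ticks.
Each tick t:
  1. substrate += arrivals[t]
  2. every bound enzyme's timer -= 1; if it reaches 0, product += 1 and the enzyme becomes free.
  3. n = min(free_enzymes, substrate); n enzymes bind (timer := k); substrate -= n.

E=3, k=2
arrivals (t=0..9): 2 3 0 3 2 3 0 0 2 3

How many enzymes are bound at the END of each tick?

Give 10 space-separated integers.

Answer: 2 3 3 3 3 3 3 3 3 3

Derivation:
t=0: arr=2 -> substrate=0 bound=2 product=0
t=1: arr=3 -> substrate=2 bound=3 product=0
t=2: arr=0 -> substrate=0 bound=3 product=2
t=3: arr=3 -> substrate=2 bound=3 product=3
t=4: arr=2 -> substrate=2 bound=3 product=5
t=5: arr=3 -> substrate=4 bound=3 product=6
t=6: arr=0 -> substrate=2 bound=3 product=8
t=7: arr=0 -> substrate=1 bound=3 product=9
t=8: arr=2 -> substrate=1 bound=3 product=11
t=9: arr=3 -> substrate=3 bound=3 product=12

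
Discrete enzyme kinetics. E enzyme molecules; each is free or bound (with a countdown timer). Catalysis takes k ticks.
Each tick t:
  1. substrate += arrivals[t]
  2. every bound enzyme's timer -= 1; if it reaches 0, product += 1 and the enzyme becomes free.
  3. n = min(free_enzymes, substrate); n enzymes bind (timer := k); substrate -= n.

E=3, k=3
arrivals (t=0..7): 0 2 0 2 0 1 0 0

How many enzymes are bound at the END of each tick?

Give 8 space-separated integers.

t=0: arr=0 -> substrate=0 bound=0 product=0
t=1: arr=2 -> substrate=0 bound=2 product=0
t=2: arr=0 -> substrate=0 bound=2 product=0
t=3: arr=2 -> substrate=1 bound=3 product=0
t=4: arr=0 -> substrate=0 bound=2 product=2
t=5: arr=1 -> substrate=0 bound=3 product=2
t=6: arr=0 -> substrate=0 bound=2 product=3
t=7: arr=0 -> substrate=0 bound=1 product=4

Answer: 0 2 2 3 2 3 2 1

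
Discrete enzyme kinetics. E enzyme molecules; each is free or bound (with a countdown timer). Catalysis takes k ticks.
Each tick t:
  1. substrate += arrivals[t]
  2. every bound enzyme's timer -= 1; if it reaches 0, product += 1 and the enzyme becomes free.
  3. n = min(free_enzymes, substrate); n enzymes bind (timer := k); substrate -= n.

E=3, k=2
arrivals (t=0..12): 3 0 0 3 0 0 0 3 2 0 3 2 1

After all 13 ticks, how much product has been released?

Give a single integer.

t=0: arr=3 -> substrate=0 bound=3 product=0
t=1: arr=0 -> substrate=0 bound=3 product=0
t=2: arr=0 -> substrate=0 bound=0 product=3
t=3: arr=3 -> substrate=0 bound=3 product=3
t=4: arr=0 -> substrate=0 bound=3 product=3
t=5: arr=0 -> substrate=0 bound=0 product=6
t=6: arr=0 -> substrate=0 bound=0 product=6
t=7: arr=3 -> substrate=0 bound=3 product=6
t=8: arr=2 -> substrate=2 bound=3 product=6
t=9: arr=0 -> substrate=0 bound=2 product=9
t=10: arr=3 -> substrate=2 bound=3 product=9
t=11: arr=2 -> substrate=2 bound=3 product=11
t=12: arr=1 -> substrate=2 bound=3 product=12

Answer: 12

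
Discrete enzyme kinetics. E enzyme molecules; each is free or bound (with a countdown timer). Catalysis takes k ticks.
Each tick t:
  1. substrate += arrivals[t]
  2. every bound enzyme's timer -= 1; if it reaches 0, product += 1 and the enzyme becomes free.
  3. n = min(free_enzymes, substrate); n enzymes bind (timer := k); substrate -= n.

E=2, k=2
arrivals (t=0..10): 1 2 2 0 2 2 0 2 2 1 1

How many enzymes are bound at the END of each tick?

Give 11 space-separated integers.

Answer: 1 2 2 2 2 2 2 2 2 2 2

Derivation:
t=0: arr=1 -> substrate=0 bound=1 product=0
t=1: arr=2 -> substrate=1 bound=2 product=0
t=2: arr=2 -> substrate=2 bound=2 product=1
t=3: arr=0 -> substrate=1 bound=2 product=2
t=4: arr=2 -> substrate=2 bound=2 product=3
t=5: arr=2 -> substrate=3 bound=2 product=4
t=6: arr=0 -> substrate=2 bound=2 product=5
t=7: arr=2 -> substrate=3 bound=2 product=6
t=8: arr=2 -> substrate=4 bound=2 product=7
t=9: arr=1 -> substrate=4 bound=2 product=8
t=10: arr=1 -> substrate=4 bound=2 product=9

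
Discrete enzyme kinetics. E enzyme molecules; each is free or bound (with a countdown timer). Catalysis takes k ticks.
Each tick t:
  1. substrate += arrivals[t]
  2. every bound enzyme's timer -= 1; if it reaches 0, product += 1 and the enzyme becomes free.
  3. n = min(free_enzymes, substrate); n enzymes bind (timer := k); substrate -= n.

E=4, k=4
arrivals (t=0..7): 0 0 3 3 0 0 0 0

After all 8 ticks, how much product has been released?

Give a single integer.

t=0: arr=0 -> substrate=0 bound=0 product=0
t=1: arr=0 -> substrate=0 bound=0 product=0
t=2: arr=3 -> substrate=0 bound=3 product=0
t=3: arr=3 -> substrate=2 bound=4 product=0
t=4: arr=0 -> substrate=2 bound=4 product=0
t=5: arr=0 -> substrate=2 bound=4 product=0
t=6: arr=0 -> substrate=0 bound=3 product=3
t=7: arr=0 -> substrate=0 bound=2 product=4

Answer: 4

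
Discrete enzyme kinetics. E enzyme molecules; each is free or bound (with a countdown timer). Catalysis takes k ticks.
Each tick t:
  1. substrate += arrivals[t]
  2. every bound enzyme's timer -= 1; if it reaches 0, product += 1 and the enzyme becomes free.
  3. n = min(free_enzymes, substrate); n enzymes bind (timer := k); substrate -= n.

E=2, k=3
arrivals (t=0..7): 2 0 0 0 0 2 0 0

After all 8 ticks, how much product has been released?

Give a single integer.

Answer: 2

Derivation:
t=0: arr=2 -> substrate=0 bound=2 product=0
t=1: arr=0 -> substrate=0 bound=2 product=0
t=2: arr=0 -> substrate=0 bound=2 product=0
t=3: arr=0 -> substrate=0 bound=0 product=2
t=4: arr=0 -> substrate=0 bound=0 product=2
t=5: arr=2 -> substrate=0 bound=2 product=2
t=6: arr=0 -> substrate=0 bound=2 product=2
t=7: arr=0 -> substrate=0 bound=2 product=2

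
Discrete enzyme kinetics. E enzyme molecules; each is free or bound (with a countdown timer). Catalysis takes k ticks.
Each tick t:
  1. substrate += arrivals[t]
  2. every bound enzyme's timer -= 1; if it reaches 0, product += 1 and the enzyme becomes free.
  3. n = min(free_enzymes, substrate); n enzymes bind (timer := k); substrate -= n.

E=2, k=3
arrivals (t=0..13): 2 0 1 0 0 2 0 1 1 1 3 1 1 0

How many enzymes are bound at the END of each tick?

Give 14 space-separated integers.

Answer: 2 2 2 1 1 2 2 2 2 2 2 2 2 2

Derivation:
t=0: arr=2 -> substrate=0 bound=2 product=0
t=1: arr=0 -> substrate=0 bound=2 product=0
t=2: arr=1 -> substrate=1 bound=2 product=0
t=3: arr=0 -> substrate=0 bound=1 product=2
t=4: arr=0 -> substrate=0 bound=1 product=2
t=5: arr=2 -> substrate=1 bound=2 product=2
t=6: arr=0 -> substrate=0 bound=2 product=3
t=7: arr=1 -> substrate=1 bound=2 product=3
t=8: arr=1 -> substrate=1 bound=2 product=4
t=9: arr=1 -> substrate=1 bound=2 product=5
t=10: arr=3 -> substrate=4 bound=2 product=5
t=11: arr=1 -> substrate=4 bound=2 product=6
t=12: arr=1 -> substrate=4 bound=2 product=7
t=13: arr=0 -> substrate=4 bound=2 product=7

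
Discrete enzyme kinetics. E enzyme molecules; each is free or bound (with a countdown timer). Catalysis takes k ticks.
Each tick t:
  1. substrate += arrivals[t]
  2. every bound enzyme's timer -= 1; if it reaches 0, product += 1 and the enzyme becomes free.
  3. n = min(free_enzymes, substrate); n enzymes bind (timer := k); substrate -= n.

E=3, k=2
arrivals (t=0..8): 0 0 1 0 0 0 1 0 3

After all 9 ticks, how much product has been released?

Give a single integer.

Answer: 2

Derivation:
t=0: arr=0 -> substrate=0 bound=0 product=0
t=1: arr=0 -> substrate=0 bound=0 product=0
t=2: arr=1 -> substrate=0 bound=1 product=0
t=3: arr=0 -> substrate=0 bound=1 product=0
t=4: arr=0 -> substrate=0 bound=0 product=1
t=5: arr=0 -> substrate=0 bound=0 product=1
t=6: arr=1 -> substrate=0 bound=1 product=1
t=7: arr=0 -> substrate=0 bound=1 product=1
t=8: arr=3 -> substrate=0 bound=3 product=2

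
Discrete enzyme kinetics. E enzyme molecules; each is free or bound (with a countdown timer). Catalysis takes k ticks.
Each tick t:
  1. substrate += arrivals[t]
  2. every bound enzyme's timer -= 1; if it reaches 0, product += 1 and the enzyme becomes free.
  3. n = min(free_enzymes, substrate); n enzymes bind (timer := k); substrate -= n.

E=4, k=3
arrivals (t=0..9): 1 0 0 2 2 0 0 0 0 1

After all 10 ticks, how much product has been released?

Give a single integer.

t=0: arr=1 -> substrate=0 bound=1 product=0
t=1: arr=0 -> substrate=0 bound=1 product=0
t=2: arr=0 -> substrate=0 bound=1 product=0
t=3: arr=2 -> substrate=0 bound=2 product=1
t=4: arr=2 -> substrate=0 bound=4 product=1
t=5: arr=0 -> substrate=0 bound=4 product=1
t=6: arr=0 -> substrate=0 bound=2 product=3
t=7: arr=0 -> substrate=0 bound=0 product=5
t=8: arr=0 -> substrate=0 bound=0 product=5
t=9: arr=1 -> substrate=0 bound=1 product=5

Answer: 5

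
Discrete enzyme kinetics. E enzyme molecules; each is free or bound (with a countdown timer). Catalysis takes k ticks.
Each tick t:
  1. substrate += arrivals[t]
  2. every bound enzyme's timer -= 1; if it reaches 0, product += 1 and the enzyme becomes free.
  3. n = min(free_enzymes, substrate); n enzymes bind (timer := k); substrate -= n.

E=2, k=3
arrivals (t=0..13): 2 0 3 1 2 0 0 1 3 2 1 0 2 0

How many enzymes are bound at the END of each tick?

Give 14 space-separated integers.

t=0: arr=2 -> substrate=0 bound=2 product=0
t=1: arr=0 -> substrate=0 bound=2 product=0
t=2: arr=3 -> substrate=3 bound=2 product=0
t=3: arr=1 -> substrate=2 bound=2 product=2
t=4: arr=2 -> substrate=4 bound=2 product=2
t=5: arr=0 -> substrate=4 bound=2 product=2
t=6: arr=0 -> substrate=2 bound=2 product=4
t=7: arr=1 -> substrate=3 bound=2 product=4
t=8: arr=3 -> substrate=6 bound=2 product=4
t=9: arr=2 -> substrate=6 bound=2 product=6
t=10: arr=1 -> substrate=7 bound=2 product=6
t=11: arr=0 -> substrate=7 bound=2 product=6
t=12: arr=2 -> substrate=7 bound=2 product=8
t=13: arr=0 -> substrate=7 bound=2 product=8

Answer: 2 2 2 2 2 2 2 2 2 2 2 2 2 2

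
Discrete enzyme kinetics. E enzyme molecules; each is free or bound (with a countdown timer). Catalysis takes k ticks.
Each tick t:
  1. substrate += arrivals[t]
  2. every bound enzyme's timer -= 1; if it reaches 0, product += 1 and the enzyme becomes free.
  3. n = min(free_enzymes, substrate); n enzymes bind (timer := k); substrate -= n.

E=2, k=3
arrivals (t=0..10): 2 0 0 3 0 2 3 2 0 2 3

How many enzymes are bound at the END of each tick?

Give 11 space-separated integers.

t=0: arr=2 -> substrate=0 bound=2 product=0
t=1: arr=0 -> substrate=0 bound=2 product=0
t=2: arr=0 -> substrate=0 bound=2 product=0
t=3: arr=3 -> substrate=1 bound=2 product=2
t=4: arr=0 -> substrate=1 bound=2 product=2
t=5: arr=2 -> substrate=3 bound=2 product=2
t=6: arr=3 -> substrate=4 bound=2 product=4
t=7: arr=2 -> substrate=6 bound=2 product=4
t=8: arr=0 -> substrate=6 bound=2 product=4
t=9: arr=2 -> substrate=6 bound=2 product=6
t=10: arr=3 -> substrate=9 bound=2 product=6

Answer: 2 2 2 2 2 2 2 2 2 2 2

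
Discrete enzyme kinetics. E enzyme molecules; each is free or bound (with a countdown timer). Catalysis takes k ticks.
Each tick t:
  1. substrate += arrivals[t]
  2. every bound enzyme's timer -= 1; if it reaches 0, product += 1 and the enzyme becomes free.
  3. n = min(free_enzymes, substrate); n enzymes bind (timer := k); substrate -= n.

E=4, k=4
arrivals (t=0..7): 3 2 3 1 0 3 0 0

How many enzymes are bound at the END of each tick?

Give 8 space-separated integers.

Answer: 3 4 4 4 4 4 4 4

Derivation:
t=0: arr=3 -> substrate=0 bound=3 product=0
t=1: arr=2 -> substrate=1 bound=4 product=0
t=2: arr=3 -> substrate=4 bound=4 product=0
t=3: arr=1 -> substrate=5 bound=4 product=0
t=4: arr=0 -> substrate=2 bound=4 product=3
t=5: arr=3 -> substrate=4 bound=4 product=4
t=6: arr=0 -> substrate=4 bound=4 product=4
t=7: arr=0 -> substrate=4 bound=4 product=4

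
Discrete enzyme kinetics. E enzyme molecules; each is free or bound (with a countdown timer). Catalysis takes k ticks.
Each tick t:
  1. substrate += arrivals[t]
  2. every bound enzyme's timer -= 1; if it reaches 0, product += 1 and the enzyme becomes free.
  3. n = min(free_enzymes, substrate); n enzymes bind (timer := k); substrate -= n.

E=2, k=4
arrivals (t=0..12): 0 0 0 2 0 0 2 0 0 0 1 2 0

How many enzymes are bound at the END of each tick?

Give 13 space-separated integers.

Answer: 0 0 0 2 2 2 2 2 2 2 2 2 2

Derivation:
t=0: arr=0 -> substrate=0 bound=0 product=0
t=1: arr=0 -> substrate=0 bound=0 product=0
t=2: arr=0 -> substrate=0 bound=0 product=0
t=3: arr=2 -> substrate=0 bound=2 product=0
t=4: arr=0 -> substrate=0 bound=2 product=0
t=5: arr=0 -> substrate=0 bound=2 product=0
t=6: arr=2 -> substrate=2 bound=2 product=0
t=7: arr=0 -> substrate=0 bound=2 product=2
t=8: arr=0 -> substrate=0 bound=2 product=2
t=9: arr=0 -> substrate=0 bound=2 product=2
t=10: arr=1 -> substrate=1 bound=2 product=2
t=11: arr=2 -> substrate=1 bound=2 product=4
t=12: arr=0 -> substrate=1 bound=2 product=4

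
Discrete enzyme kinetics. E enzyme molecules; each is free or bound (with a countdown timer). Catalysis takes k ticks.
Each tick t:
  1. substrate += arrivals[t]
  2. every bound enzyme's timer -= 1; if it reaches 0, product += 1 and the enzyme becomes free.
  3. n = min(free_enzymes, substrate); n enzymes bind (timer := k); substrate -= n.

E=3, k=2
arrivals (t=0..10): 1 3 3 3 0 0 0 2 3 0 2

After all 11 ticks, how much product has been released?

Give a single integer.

t=0: arr=1 -> substrate=0 bound=1 product=0
t=1: arr=3 -> substrate=1 bound=3 product=0
t=2: arr=3 -> substrate=3 bound=3 product=1
t=3: arr=3 -> substrate=4 bound=3 product=3
t=4: arr=0 -> substrate=3 bound=3 product=4
t=5: arr=0 -> substrate=1 bound=3 product=6
t=6: arr=0 -> substrate=0 bound=3 product=7
t=7: arr=2 -> substrate=0 bound=3 product=9
t=8: arr=3 -> substrate=2 bound=3 product=10
t=9: arr=0 -> substrate=0 bound=3 product=12
t=10: arr=2 -> substrate=1 bound=3 product=13

Answer: 13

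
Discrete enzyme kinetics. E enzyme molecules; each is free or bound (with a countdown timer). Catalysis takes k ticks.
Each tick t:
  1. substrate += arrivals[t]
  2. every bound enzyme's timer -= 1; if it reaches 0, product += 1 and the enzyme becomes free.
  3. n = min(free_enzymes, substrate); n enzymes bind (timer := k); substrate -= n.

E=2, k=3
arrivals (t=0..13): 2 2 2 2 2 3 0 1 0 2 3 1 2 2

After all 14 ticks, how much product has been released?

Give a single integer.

t=0: arr=2 -> substrate=0 bound=2 product=0
t=1: arr=2 -> substrate=2 bound=2 product=0
t=2: arr=2 -> substrate=4 bound=2 product=0
t=3: arr=2 -> substrate=4 bound=2 product=2
t=4: arr=2 -> substrate=6 bound=2 product=2
t=5: arr=3 -> substrate=9 bound=2 product=2
t=6: arr=0 -> substrate=7 bound=2 product=4
t=7: arr=1 -> substrate=8 bound=2 product=4
t=8: arr=0 -> substrate=8 bound=2 product=4
t=9: arr=2 -> substrate=8 bound=2 product=6
t=10: arr=3 -> substrate=11 bound=2 product=6
t=11: arr=1 -> substrate=12 bound=2 product=6
t=12: arr=2 -> substrate=12 bound=2 product=8
t=13: arr=2 -> substrate=14 bound=2 product=8

Answer: 8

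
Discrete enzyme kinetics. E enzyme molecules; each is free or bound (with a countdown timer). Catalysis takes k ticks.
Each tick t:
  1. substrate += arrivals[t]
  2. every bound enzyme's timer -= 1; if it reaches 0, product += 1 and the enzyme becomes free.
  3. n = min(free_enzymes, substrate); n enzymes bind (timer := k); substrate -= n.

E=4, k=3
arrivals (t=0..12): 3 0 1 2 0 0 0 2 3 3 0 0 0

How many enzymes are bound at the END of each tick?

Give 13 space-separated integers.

t=0: arr=3 -> substrate=0 bound=3 product=0
t=1: arr=0 -> substrate=0 bound=3 product=0
t=2: arr=1 -> substrate=0 bound=4 product=0
t=3: arr=2 -> substrate=0 bound=3 product=3
t=4: arr=0 -> substrate=0 bound=3 product=3
t=5: arr=0 -> substrate=0 bound=2 product=4
t=6: arr=0 -> substrate=0 bound=0 product=6
t=7: arr=2 -> substrate=0 bound=2 product=6
t=8: arr=3 -> substrate=1 bound=4 product=6
t=9: arr=3 -> substrate=4 bound=4 product=6
t=10: arr=0 -> substrate=2 bound=4 product=8
t=11: arr=0 -> substrate=0 bound=4 product=10
t=12: arr=0 -> substrate=0 bound=4 product=10

Answer: 3 3 4 3 3 2 0 2 4 4 4 4 4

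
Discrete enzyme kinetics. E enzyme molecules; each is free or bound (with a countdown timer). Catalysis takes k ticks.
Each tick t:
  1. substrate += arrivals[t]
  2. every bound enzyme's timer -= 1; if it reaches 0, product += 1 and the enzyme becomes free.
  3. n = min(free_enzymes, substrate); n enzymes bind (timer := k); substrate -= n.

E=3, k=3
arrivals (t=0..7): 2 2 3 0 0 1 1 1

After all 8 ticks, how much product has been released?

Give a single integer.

Answer: 6

Derivation:
t=0: arr=2 -> substrate=0 bound=2 product=0
t=1: arr=2 -> substrate=1 bound=3 product=0
t=2: arr=3 -> substrate=4 bound=3 product=0
t=3: arr=0 -> substrate=2 bound=3 product=2
t=4: arr=0 -> substrate=1 bound=3 product=3
t=5: arr=1 -> substrate=2 bound=3 product=3
t=6: arr=1 -> substrate=1 bound=3 product=5
t=7: arr=1 -> substrate=1 bound=3 product=6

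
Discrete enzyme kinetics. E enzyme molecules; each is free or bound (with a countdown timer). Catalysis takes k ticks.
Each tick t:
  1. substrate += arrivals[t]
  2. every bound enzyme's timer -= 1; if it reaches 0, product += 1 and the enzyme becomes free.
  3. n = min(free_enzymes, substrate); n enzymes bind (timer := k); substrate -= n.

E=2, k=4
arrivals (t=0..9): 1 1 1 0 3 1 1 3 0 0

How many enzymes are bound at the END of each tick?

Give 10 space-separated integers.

t=0: arr=1 -> substrate=0 bound=1 product=0
t=1: arr=1 -> substrate=0 bound=2 product=0
t=2: arr=1 -> substrate=1 bound=2 product=0
t=3: arr=0 -> substrate=1 bound=2 product=0
t=4: arr=3 -> substrate=3 bound=2 product=1
t=5: arr=1 -> substrate=3 bound=2 product=2
t=6: arr=1 -> substrate=4 bound=2 product=2
t=7: arr=3 -> substrate=7 bound=2 product=2
t=8: arr=0 -> substrate=6 bound=2 product=3
t=9: arr=0 -> substrate=5 bound=2 product=4

Answer: 1 2 2 2 2 2 2 2 2 2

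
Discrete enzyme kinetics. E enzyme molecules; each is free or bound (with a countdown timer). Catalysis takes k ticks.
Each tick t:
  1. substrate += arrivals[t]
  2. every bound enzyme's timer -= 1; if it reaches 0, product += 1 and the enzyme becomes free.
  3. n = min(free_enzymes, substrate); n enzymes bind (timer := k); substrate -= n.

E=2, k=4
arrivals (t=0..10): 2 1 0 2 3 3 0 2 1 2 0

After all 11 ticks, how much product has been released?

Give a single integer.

Answer: 4

Derivation:
t=0: arr=2 -> substrate=0 bound=2 product=0
t=1: arr=1 -> substrate=1 bound=2 product=0
t=2: arr=0 -> substrate=1 bound=2 product=0
t=3: arr=2 -> substrate=3 bound=2 product=0
t=4: arr=3 -> substrate=4 bound=2 product=2
t=5: arr=3 -> substrate=7 bound=2 product=2
t=6: arr=0 -> substrate=7 bound=2 product=2
t=7: arr=2 -> substrate=9 bound=2 product=2
t=8: arr=1 -> substrate=8 bound=2 product=4
t=9: arr=2 -> substrate=10 bound=2 product=4
t=10: arr=0 -> substrate=10 bound=2 product=4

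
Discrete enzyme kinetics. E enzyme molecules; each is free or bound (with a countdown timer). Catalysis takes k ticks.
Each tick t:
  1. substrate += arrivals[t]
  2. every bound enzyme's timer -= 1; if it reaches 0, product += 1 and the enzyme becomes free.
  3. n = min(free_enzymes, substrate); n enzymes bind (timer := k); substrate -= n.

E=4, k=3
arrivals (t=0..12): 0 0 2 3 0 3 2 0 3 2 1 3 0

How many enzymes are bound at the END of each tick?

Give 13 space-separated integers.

Answer: 0 0 2 4 4 4 4 4 4 4 4 4 4

Derivation:
t=0: arr=0 -> substrate=0 bound=0 product=0
t=1: arr=0 -> substrate=0 bound=0 product=0
t=2: arr=2 -> substrate=0 bound=2 product=0
t=3: arr=3 -> substrate=1 bound=4 product=0
t=4: arr=0 -> substrate=1 bound=4 product=0
t=5: arr=3 -> substrate=2 bound=4 product=2
t=6: arr=2 -> substrate=2 bound=4 product=4
t=7: arr=0 -> substrate=2 bound=4 product=4
t=8: arr=3 -> substrate=3 bound=4 product=6
t=9: arr=2 -> substrate=3 bound=4 product=8
t=10: arr=1 -> substrate=4 bound=4 product=8
t=11: arr=3 -> substrate=5 bound=4 product=10
t=12: arr=0 -> substrate=3 bound=4 product=12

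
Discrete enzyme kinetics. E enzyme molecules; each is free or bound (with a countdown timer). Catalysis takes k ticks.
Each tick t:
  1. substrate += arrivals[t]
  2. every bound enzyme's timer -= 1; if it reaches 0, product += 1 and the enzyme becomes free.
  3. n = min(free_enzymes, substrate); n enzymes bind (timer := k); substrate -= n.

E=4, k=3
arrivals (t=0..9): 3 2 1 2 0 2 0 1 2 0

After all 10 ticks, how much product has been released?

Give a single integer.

t=0: arr=3 -> substrate=0 bound=3 product=0
t=1: arr=2 -> substrate=1 bound=4 product=0
t=2: arr=1 -> substrate=2 bound=4 product=0
t=3: arr=2 -> substrate=1 bound=4 product=3
t=4: arr=0 -> substrate=0 bound=4 product=4
t=5: arr=2 -> substrate=2 bound=4 product=4
t=6: arr=0 -> substrate=0 bound=3 product=7
t=7: arr=1 -> substrate=0 bound=3 product=8
t=8: arr=2 -> substrate=1 bound=4 product=8
t=9: arr=0 -> substrate=0 bound=3 product=10

Answer: 10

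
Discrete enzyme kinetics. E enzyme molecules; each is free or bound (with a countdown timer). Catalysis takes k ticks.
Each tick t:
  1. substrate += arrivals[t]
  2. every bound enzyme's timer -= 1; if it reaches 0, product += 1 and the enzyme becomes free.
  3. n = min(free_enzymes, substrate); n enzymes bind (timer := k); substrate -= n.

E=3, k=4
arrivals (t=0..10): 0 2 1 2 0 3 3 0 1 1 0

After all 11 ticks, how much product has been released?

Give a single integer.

Answer: 6

Derivation:
t=0: arr=0 -> substrate=0 bound=0 product=0
t=1: arr=2 -> substrate=0 bound=2 product=0
t=2: arr=1 -> substrate=0 bound=3 product=0
t=3: arr=2 -> substrate=2 bound=3 product=0
t=4: arr=0 -> substrate=2 bound=3 product=0
t=5: arr=3 -> substrate=3 bound=3 product=2
t=6: arr=3 -> substrate=5 bound=3 product=3
t=7: arr=0 -> substrate=5 bound=3 product=3
t=8: arr=1 -> substrate=6 bound=3 product=3
t=9: arr=1 -> substrate=5 bound=3 product=5
t=10: arr=0 -> substrate=4 bound=3 product=6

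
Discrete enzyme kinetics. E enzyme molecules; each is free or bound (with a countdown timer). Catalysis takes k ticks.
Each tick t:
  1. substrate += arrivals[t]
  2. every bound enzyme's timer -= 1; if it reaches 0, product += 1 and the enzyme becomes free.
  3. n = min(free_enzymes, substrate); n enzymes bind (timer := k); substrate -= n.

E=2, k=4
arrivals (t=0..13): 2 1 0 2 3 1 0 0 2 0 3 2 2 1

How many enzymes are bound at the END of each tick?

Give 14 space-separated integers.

t=0: arr=2 -> substrate=0 bound=2 product=0
t=1: arr=1 -> substrate=1 bound=2 product=0
t=2: arr=0 -> substrate=1 bound=2 product=0
t=3: arr=2 -> substrate=3 bound=2 product=0
t=4: arr=3 -> substrate=4 bound=2 product=2
t=5: arr=1 -> substrate=5 bound=2 product=2
t=6: arr=0 -> substrate=5 bound=2 product=2
t=7: arr=0 -> substrate=5 bound=2 product=2
t=8: arr=2 -> substrate=5 bound=2 product=4
t=9: arr=0 -> substrate=5 bound=2 product=4
t=10: arr=3 -> substrate=8 bound=2 product=4
t=11: arr=2 -> substrate=10 bound=2 product=4
t=12: arr=2 -> substrate=10 bound=2 product=6
t=13: arr=1 -> substrate=11 bound=2 product=6

Answer: 2 2 2 2 2 2 2 2 2 2 2 2 2 2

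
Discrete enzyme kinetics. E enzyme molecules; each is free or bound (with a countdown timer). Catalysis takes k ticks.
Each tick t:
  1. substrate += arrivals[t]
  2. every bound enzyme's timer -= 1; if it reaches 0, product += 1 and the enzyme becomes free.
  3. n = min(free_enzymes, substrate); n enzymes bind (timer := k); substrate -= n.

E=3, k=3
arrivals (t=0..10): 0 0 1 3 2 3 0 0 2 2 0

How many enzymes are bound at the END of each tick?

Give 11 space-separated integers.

t=0: arr=0 -> substrate=0 bound=0 product=0
t=1: arr=0 -> substrate=0 bound=0 product=0
t=2: arr=1 -> substrate=0 bound=1 product=0
t=3: arr=3 -> substrate=1 bound=3 product=0
t=4: arr=2 -> substrate=3 bound=3 product=0
t=5: arr=3 -> substrate=5 bound=3 product=1
t=6: arr=0 -> substrate=3 bound=3 product=3
t=7: arr=0 -> substrate=3 bound=3 product=3
t=8: arr=2 -> substrate=4 bound=3 product=4
t=9: arr=2 -> substrate=4 bound=3 product=6
t=10: arr=0 -> substrate=4 bound=3 product=6

Answer: 0 0 1 3 3 3 3 3 3 3 3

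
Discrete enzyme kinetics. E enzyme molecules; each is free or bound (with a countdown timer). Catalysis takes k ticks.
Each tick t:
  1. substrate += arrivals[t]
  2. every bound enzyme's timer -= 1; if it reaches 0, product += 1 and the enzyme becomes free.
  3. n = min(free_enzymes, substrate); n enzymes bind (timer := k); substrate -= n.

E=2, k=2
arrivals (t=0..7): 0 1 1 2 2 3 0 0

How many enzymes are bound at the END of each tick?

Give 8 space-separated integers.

t=0: arr=0 -> substrate=0 bound=0 product=0
t=1: arr=1 -> substrate=0 bound=1 product=0
t=2: arr=1 -> substrate=0 bound=2 product=0
t=3: arr=2 -> substrate=1 bound=2 product=1
t=4: arr=2 -> substrate=2 bound=2 product=2
t=5: arr=3 -> substrate=4 bound=2 product=3
t=6: arr=0 -> substrate=3 bound=2 product=4
t=7: arr=0 -> substrate=2 bound=2 product=5

Answer: 0 1 2 2 2 2 2 2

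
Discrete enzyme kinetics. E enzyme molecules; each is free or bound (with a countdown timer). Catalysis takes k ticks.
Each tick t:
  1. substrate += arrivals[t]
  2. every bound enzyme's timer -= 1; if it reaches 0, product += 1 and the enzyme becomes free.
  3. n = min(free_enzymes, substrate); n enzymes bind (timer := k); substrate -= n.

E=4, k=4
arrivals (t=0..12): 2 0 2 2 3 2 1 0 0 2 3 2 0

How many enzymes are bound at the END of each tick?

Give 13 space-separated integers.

Answer: 2 2 4 4 4 4 4 4 4 4 4 4 4

Derivation:
t=0: arr=2 -> substrate=0 bound=2 product=0
t=1: arr=0 -> substrate=0 bound=2 product=0
t=2: arr=2 -> substrate=0 bound=4 product=0
t=3: arr=2 -> substrate=2 bound=4 product=0
t=4: arr=3 -> substrate=3 bound=4 product=2
t=5: arr=2 -> substrate=5 bound=4 product=2
t=6: arr=1 -> substrate=4 bound=4 product=4
t=7: arr=0 -> substrate=4 bound=4 product=4
t=8: arr=0 -> substrate=2 bound=4 product=6
t=9: arr=2 -> substrate=4 bound=4 product=6
t=10: arr=3 -> substrate=5 bound=4 product=8
t=11: arr=2 -> substrate=7 bound=4 product=8
t=12: arr=0 -> substrate=5 bound=4 product=10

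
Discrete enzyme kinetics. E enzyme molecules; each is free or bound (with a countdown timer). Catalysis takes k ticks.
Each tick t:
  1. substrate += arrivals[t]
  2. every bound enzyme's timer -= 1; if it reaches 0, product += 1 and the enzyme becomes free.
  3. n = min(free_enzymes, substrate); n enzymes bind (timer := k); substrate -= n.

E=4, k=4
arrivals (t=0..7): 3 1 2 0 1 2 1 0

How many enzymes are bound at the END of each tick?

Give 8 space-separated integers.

Answer: 3 4 4 4 4 4 4 4

Derivation:
t=0: arr=3 -> substrate=0 bound=3 product=0
t=1: arr=1 -> substrate=0 bound=4 product=0
t=2: arr=2 -> substrate=2 bound=4 product=0
t=3: arr=0 -> substrate=2 bound=4 product=0
t=4: arr=1 -> substrate=0 bound=4 product=3
t=5: arr=2 -> substrate=1 bound=4 product=4
t=6: arr=1 -> substrate=2 bound=4 product=4
t=7: arr=0 -> substrate=2 bound=4 product=4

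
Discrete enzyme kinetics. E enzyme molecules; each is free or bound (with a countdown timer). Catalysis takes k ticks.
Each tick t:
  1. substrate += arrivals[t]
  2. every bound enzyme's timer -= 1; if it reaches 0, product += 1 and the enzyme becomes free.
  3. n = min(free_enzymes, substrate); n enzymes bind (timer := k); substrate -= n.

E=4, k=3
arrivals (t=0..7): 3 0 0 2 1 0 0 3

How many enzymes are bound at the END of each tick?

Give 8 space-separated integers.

Answer: 3 3 3 2 3 3 1 3

Derivation:
t=0: arr=3 -> substrate=0 bound=3 product=0
t=1: arr=0 -> substrate=0 bound=3 product=0
t=2: arr=0 -> substrate=0 bound=3 product=0
t=3: arr=2 -> substrate=0 bound=2 product=3
t=4: arr=1 -> substrate=0 bound=3 product=3
t=5: arr=0 -> substrate=0 bound=3 product=3
t=6: arr=0 -> substrate=0 bound=1 product=5
t=7: arr=3 -> substrate=0 bound=3 product=6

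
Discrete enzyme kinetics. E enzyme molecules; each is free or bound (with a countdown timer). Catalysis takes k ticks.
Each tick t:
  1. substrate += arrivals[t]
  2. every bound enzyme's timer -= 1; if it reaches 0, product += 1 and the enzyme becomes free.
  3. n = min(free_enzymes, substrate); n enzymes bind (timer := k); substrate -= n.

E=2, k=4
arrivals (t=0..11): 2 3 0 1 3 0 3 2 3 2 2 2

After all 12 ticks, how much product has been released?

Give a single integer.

t=0: arr=2 -> substrate=0 bound=2 product=0
t=1: arr=3 -> substrate=3 bound=2 product=0
t=2: arr=0 -> substrate=3 bound=2 product=0
t=3: arr=1 -> substrate=4 bound=2 product=0
t=4: arr=3 -> substrate=5 bound=2 product=2
t=5: arr=0 -> substrate=5 bound=2 product=2
t=6: arr=3 -> substrate=8 bound=2 product=2
t=7: arr=2 -> substrate=10 bound=2 product=2
t=8: arr=3 -> substrate=11 bound=2 product=4
t=9: arr=2 -> substrate=13 bound=2 product=4
t=10: arr=2 -> substrate=15 bound=2 product=4
t=11: arr=2 -> substrate=17 bound=2 product=4

Answer: 4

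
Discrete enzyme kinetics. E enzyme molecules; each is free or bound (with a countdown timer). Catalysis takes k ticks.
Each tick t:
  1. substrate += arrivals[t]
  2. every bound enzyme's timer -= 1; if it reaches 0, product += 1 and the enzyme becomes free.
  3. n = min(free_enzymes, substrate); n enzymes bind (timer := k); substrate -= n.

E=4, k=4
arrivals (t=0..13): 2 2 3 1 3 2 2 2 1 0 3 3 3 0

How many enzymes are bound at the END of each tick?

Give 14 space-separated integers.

t=0: arr=2 -> substrate=0 bound=2 product=0
t=1: arr=2 -> substrate=0 bound=4 product=0
t=2: arr=3 -> substrate=3 bound=4 product=0
t=3: arr=1 -> substrate=4 bound=4 product=0
t=4: arr=3 -> substrate=5 bound=4 product=2
t=5: arr=2 -> substrate=5 bound=4 product=4
t=6: arr=2 -> substrate=7 bound=4 product=4
t=7: arr=2 -> substrate=9 bound=4 product=4
t=8: arr=1 -> substrate=8 bound=4 product=6
t=9: arr=0 -> substrate=6 bound=4 product=8
t=10: arr=3 -> substrate=9 bound=4 product=8
t=11: arr=3 -> substrate=12 bound=4 product=8
t=12: arr=3 -> substrate=13 bound=4 product=10
t=13: arr=0 -> substrate=11 bound=4 product=12

Answer: 2 4 4 4 4 4 4 4 4 4 4 4 4 4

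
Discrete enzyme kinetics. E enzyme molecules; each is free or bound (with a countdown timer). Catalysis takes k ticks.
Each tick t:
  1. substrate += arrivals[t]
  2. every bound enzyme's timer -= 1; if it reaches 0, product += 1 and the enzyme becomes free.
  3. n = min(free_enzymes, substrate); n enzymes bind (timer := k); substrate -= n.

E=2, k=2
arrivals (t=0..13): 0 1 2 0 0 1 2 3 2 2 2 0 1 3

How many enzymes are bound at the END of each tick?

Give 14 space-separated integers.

t=0: arr=0 -> substrate=0 bound=0 product=0
t=1: arr=1 -> substrate=0 bound=1 product=0
t=2: arr=2 -> substrate=1 bound=2 product=0
t=3: arr=0 -> substrate=0 bound=2 product=1
t=4: arr=0 -> substrate=0 bound=1 product=2
t=5: arr=1 -> substrate=0 bound=1 product=3
t=6: arr=2 -> substrate=1 bound=2 product=3
t=7: arr=3 -> substrate=3 bound=2 product=4
t=8: arr=2 -> substrate=4 bound=2 product=5
t=9: arr=2 -> substrate=5 bound=2 product=6
t=10: arr=2 -> substrate=6 bound=2 product=7
t=11: arr=0 -> substrate=5 bound=2 product=8
t=12: arr=1 -> substrate=5 bound=2 product=9
t=13: arr=3 -> substrate=7 bound=2 product=10

Answer: 0 1 2 2 1 1 2 2 2 2 2 2 2 2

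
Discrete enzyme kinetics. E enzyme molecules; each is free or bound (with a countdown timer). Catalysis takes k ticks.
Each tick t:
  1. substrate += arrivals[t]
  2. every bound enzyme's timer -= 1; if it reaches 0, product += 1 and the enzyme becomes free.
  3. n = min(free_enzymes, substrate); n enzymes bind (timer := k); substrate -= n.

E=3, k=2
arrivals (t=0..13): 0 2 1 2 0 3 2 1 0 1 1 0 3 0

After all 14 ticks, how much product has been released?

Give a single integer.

Answer: 13

Derivation:
t=0: arr=0 -> substrate=0 bound=0 product=0
t=1: arr=2 -> substrate=0 bound=2 product=0
t=2: arr=1 -> substrate=0 bound=3 product=0
t=3: arr=2 -> substrate=0 bound=3 product=2
t=4: arr=0 -> substrate=0 bound=2 product=3
t=5: arr=3 -> substrate=0 bound=3 product=5
t=6: arr=2 -> substrate=2 bound=3 product=5
t=7: arr=1 -> substrate=0 bound=3 product=8
t=8: arr=0 -> substrate=0 bound=3 product=8
t=9: arr=1 -> substrate=0 bound=1 product=11
t=10: arr=1 -> substrate=0 bound=2 product=11
t=11: arr=0 -> substrate=0 bound=1 product=12
t=12: arr=3 -> substrate=0 bound=3 product=13
t=13: arr=0 -> substrate=0 bound=3 product=13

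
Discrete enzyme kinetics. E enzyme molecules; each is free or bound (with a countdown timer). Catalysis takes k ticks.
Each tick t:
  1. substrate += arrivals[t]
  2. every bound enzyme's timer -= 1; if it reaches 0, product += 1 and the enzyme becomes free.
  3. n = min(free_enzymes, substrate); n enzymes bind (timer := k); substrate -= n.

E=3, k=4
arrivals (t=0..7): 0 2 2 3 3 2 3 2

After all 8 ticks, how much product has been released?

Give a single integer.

Answer: 3

Derivation:
t=0: arr=0 -> substrate=0 bound=0 product=0
t=1: arr=2 -> substrate=0 bound=2 product=0
t=2: arr=2 -> substrate=1 bound=3 product=0
t=3: arr=3 -> substrate=4 bound=3 product=0
t=4: arr=3 -> substrate=7 bound=3 product=0
t=5: arr=2 -> substrate=7 bound=3 product=2
t=6: arr=3 -> substrate=9 bound=3 product=3
t=7: arr=2 -> substrate=11 bound=3 product=3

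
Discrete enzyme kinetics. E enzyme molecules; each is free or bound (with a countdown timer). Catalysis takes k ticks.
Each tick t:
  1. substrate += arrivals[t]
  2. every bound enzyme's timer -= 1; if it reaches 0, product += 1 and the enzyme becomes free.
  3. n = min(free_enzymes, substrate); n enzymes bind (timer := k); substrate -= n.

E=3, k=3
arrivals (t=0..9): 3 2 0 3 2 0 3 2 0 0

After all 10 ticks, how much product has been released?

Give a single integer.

Answer: 9

Derivation:
t=0: arr=3 -> substrate=0 bound=3 product=0
t=1: arr=2 -> substrate=2 bound=3 product=0
t=2: arr=0 -> substrate=2 bound=3 product=0
t=3: arr=3 -> substrate=2 bound=3 product=3
t=4: arr=2 -> substrate=4 bound=3 product=3
t=5: arr=0 -> substrate=4 bound=3 product=3
t=6: arr=3 -> substrate=4 bound=3 product=6
t=7: arr=2 -> substrate=6 bound=3 product=6
t=8: arr=0 -> substrate=6 bound=3 product=6
t=9: arr=0 -> substrate=3 bound=3 product=9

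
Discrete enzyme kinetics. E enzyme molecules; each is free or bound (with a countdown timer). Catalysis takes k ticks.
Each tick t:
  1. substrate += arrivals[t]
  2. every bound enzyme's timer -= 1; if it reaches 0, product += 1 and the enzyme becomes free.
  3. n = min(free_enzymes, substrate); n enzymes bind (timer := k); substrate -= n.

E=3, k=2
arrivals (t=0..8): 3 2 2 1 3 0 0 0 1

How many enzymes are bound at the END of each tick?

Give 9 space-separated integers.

Answer: 3 3 3 3 3 3 2 2 1

Derivation:
t=0: arr=3 -> substrate=0 bound=3 product=0
t=1: arr=2 -> substrate=2 bound=3 product=0
t=2: arr=2 -> substrate=1 bound=3 product=3
t=3: arr=1 -> substrate=2 bound=3 product=3
t=4: arr=3 -> substrate=2 bound=3 product=6
t=5: arr=0 -> substrate=2 bound=3 product=6
t=6: arr=0 -> substrate=0 bound=2 product=9
t=7: arr=0 -> substrate=0 bound=2 product=9
t=8: arr=1 -> substrate=0 bound=1 product=11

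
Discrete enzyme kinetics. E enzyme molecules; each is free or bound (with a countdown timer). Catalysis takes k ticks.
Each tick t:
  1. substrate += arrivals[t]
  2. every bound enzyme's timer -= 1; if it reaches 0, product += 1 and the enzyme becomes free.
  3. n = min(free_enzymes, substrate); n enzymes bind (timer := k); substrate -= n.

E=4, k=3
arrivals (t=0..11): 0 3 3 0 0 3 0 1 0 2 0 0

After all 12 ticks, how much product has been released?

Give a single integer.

t=0: arr=0 -> substrate=0 bound=0 product=0
t=1: arr=3 -> substrate=0 bound=3 product=0
t=2: arr=3 -> substrate=2 bound=4 product=0
t=3: arr=0 -> substrate=2 bound=4 product=0
t=4: arr=0 -> substrate=0 bound=3 product=3
t=5: arr=3 -> substrate=1 bound=4 product=4
t=6: arr=0 -> substrate=1 bound=4 product=4
t=7: arr=1 -> substrate=0 bound=4 product=6
t=8: arr=0 -> substrate=0 bound=2 product=8
t=9: arr=2 -> substrate=0 bound=4 product=8
t=10: arr=0 -> substrate=0 bound=2 product=10
t=11: arr=0 -> substrate=0 bound=2 product=10

Answer: 10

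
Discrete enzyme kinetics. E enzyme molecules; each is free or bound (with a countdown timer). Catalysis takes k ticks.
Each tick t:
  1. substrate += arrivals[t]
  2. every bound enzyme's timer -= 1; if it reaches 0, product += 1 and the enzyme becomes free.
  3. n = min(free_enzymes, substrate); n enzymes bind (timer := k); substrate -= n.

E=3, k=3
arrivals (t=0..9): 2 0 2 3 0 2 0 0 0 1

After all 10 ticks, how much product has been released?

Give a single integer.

t=0: arr=2 -> substrate=0 bound=2 product=0
t=1: arr=0 -> substrate=0 bound=2 product=0
t=2: arr=2 -> substrate=1 bound=3 product=0
t=3: arr=3 -> substrate=2 bound=3 product=2
t=4: arr=0 -> substrate=2 bound=3 product=2
t=5: arr=2 -> substrate=3 bound=3 product=3
t=6: arr=0 -> substrate=1 bound=3 product=5
t=7: arr=0 -> substrate=1 bound=3 product=5
t=8: arr=0 -> substrate=0 bound=3 product=6
t=9: arr=1 -> substrate=0 bound=2 product=8

Answer: 8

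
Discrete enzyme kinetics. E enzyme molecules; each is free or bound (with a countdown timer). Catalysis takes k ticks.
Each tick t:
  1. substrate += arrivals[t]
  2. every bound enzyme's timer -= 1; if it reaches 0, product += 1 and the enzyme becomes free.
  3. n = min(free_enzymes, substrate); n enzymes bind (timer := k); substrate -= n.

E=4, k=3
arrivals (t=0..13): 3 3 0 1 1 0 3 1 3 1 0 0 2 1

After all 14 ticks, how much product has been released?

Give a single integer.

t=0: arr=3 -> substrate=0 bound=3 product=0
t=1: arr=3 -> substrate=2 bound=4 product=0
t=2: arr=0 -> substrate=2 bound=4 product=0
t=3: arr=1 -> substrate=0 bound=4 product=3
t=4: arr=1 -> substrate=0 bound=4 product=4
t=5: arr=0 -> substrate=0 bound=4 product=4
t=6: arr=3 -> substrate=0 bound=4 product=7
t=7: arr=1 -> substrate=0 bound=4 product=8
t=8: arr=3 -> substrate=3 bound=4 product=8
t=9: arr=1 -> substrate=1 bound=4 product=11
t=10: arr=0 -> substrate=0 bound=4 product=12
t=11: arr=0 -> substrate=0 bound=4 product=12
t=12: arr=2 -> substrate=0 bound=3 product=15
t=13: arr=1 -> substrate=0 bound=3 product=16

Answer: 16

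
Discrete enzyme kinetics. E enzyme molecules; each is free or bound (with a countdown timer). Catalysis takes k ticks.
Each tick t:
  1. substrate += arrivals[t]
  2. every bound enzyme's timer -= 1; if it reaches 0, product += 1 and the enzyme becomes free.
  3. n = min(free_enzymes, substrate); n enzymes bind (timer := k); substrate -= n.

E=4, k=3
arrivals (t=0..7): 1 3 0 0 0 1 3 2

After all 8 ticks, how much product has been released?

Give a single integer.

t=0: arr=1 -> substrate=0 bound=1 product=0
t=1: arr=3 -> substrate=0 bound=4 product=0
t=2: arr=0 -> substrate=0 bound=4 product=0
t=3: arr=0 -> substrate=0 bound=3 product=1
t=4: arr=0 -> substrate=0 bound=0 product=4
t=5: arr=1 -> substrate=0 bound=1 product=4
t=6: arr=3 -> substrate=0 bound=4 product=4
t=7: arr=2 -> substrate=2 bound=4 product=4

Answer: 4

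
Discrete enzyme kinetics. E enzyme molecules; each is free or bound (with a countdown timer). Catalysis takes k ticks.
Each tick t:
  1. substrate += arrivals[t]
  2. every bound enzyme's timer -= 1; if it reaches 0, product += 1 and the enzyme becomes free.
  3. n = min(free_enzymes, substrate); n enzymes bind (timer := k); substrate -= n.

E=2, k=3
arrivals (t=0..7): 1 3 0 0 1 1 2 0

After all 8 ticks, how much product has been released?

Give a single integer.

t=0: arr=1 -> substrate=0 bound=1 product=0
t=1: arr=3 -> substrate=2 bound=2 product=0
t=2: arr=0 -> substrate=2 bound=2 product=0
t=3: arr=0 -> substrate=1 bound=2 product=1
t=4: arr=1 -> substrate=1 bound=2 product=2
t=5: arr=1 -> substrate=2 bound=2 product=2
t=6: arr=2 -> substrate=3 bound=2 product=3
t=7: arr=0 -> substrate=2 bound=2 product=4

Answer: 4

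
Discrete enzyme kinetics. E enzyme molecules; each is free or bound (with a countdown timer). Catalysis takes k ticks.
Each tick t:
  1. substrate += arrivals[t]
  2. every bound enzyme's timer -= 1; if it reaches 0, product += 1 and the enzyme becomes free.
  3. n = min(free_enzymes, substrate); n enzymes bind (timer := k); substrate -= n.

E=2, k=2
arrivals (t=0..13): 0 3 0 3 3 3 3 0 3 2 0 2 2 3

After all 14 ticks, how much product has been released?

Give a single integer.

t=0: arr=0 -> substrate=0 bound=0 product=0
t=1: arr=3 -> substrate=1 bound=2 product=0
t=2: arr=0 -> substrate=1 bound=2 product=0
t=3: arr=3 -> substrate=2 bound=2 product=2
t=4: arr=3 -> substrate=5 bound=2 product=2
t=5: arr=3 -> substrate=6 bound=2 product=4
t=6: arr=3 -> substrate=9 bound=2 product=4
t=7: arr=0 -> substrate=7 bound=2 product=6
t=8: arr=3 -> substrate=10 bound=2 product=6
t=9: arr=2 -> substrate=10 bound=2 product=8
t=10: arr=0 -> substrate=10 bound=2 product=8
t=11: arr=2 -> substrate=10 bound=2 product=10
t=12: arr=2 -> substrate=12 bound=2 product=10
t=13: arr=3 -> substrate=13 bound=2 product=12

Answer: 12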